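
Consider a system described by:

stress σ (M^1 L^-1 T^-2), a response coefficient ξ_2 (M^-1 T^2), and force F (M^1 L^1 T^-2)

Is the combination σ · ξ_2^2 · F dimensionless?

yes

Sum the exponent of each base dimension across the product:
  M: [σ]_M + 2·[ξ_2]_M + [F]_M = (1) + 2·(-1) + (1) = 0
  L: [σ]_L + 2·[ξ_2]_L + [F]_L = (-1) + 2·(0) + (1) = 0
  T: [σ]_T + 2·[ξ_2]_T + [F]_T = (-2) + 2·(2) + (-2) = 0
All base exponents vanish — dimensionless.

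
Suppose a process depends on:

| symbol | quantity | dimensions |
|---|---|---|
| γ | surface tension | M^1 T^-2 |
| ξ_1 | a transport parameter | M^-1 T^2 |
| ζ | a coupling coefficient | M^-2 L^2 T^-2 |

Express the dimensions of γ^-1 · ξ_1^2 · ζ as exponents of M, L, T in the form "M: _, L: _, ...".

Collect each base-dimension exponent across the product:
  M: −(1) + 2·(-1) + (-2) = -5
  L: −(0) + 2·(0) + (2) = 2
  T: −(-2) + 2·(2) + (-2) = 4
So the dimensions are [M⁻⁵ L² T⁴].

M: -5, L: 2, T: 4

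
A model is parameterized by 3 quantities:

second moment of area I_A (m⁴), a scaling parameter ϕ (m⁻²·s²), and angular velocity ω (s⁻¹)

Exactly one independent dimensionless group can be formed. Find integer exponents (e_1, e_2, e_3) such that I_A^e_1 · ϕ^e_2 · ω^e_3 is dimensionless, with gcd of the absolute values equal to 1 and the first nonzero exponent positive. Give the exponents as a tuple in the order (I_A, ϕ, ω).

(1, 2, 4)

L: e_1·(4) + e_2·(-2) + e_3·(0) = 0
T: e_1·(0) + e_2·(2) + e_3·(-1) = 0
Solving this homogeneous linear system for the smallest-integer solution (first nonzero entry positive) gives (1, 2, 4).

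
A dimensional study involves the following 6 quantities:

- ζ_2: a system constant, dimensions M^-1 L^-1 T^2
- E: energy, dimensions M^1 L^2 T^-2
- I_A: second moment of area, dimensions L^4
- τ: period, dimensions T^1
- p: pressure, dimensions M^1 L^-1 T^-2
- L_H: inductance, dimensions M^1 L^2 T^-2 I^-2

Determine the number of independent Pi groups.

There are 6 variables and 4 base dimensions (M, L, T, I).
The dimension matrix has rank 4.
Independent dimensionless groups: 6 − 4 = 2.

2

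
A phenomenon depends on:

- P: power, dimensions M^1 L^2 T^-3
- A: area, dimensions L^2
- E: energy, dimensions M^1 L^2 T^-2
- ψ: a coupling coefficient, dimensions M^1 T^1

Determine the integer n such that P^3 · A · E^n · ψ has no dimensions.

Balance the M exponent: (1)·n from E, plus 3·(1) + (0) + (1) = 4 from the rest, must sum to zero.
n + 4 = 0, so n = -4.

-4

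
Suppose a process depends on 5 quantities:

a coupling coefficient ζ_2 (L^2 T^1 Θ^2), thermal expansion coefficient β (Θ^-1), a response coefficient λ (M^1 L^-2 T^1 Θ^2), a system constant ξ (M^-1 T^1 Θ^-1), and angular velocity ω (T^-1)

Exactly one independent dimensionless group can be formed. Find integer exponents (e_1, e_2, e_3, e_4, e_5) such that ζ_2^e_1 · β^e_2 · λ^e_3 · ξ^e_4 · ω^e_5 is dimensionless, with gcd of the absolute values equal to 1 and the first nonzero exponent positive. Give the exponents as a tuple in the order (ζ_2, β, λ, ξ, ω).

(1, 3, 1, 1, 3)

M: e_1·(0) + e_2·(0) + e_3·(1) + e_4·(-1) + e_5·(0) = 0
L: e_1·(2) + e_2·(0) + e_3·(-2) + e_4·(0) + e_5·(0) = 0
T: e_1·(1) + e_2·(0) + e_3·(1) + e_4·(1) + e_5·(-1) = 0
Θ: e_1·(2) + e_2·(-1) + e_3·(2) + e_4·(-1) + e_5·(0) = 0
Solving this homogeneous linear system for the smallest-integer solution (first nonzero entry positive) gives (1, 3, 1, 1, 3).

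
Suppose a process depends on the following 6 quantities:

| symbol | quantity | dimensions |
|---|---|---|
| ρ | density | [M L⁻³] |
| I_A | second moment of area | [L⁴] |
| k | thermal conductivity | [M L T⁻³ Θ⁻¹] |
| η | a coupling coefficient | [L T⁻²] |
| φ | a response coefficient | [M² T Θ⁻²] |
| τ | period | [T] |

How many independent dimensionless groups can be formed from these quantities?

2

There are 6 variables and 4 base dimensions (M, L, T, Θ).
The dimension matrix has rank 4.
Independent dimensionless groups: 6 − 4 = 2.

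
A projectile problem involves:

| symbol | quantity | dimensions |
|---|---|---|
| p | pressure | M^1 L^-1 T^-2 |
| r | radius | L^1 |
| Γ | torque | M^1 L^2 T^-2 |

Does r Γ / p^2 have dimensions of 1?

no

Sum the exponent of each base dimension across the product:
  M: −2·[p]_M + [r]_M + [Γ]_M = −2·(1) + (0) + (1) = -1
  L: −2·[p]_L + [r]_L + [Γ]_L = −2·(-1) + (1) + (2) = 5
  T: −2·[p]_T + [r]_T + [Γ]_T = −2·(-2) + (0) + (-2) = 2
Net dimensions [M⁻¹ L⁵ T²] ≠ [1] — not dimensionless.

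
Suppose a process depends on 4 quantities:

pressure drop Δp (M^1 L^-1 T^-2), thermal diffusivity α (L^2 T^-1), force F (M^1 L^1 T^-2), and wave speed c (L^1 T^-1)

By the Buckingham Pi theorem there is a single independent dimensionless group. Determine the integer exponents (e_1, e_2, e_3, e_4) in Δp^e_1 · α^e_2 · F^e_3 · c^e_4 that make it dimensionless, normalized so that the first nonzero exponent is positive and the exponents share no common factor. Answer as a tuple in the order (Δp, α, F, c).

(1, 2, -1, -2)

M: e_1·(1) + e_2·(0) + e_3·(1) + e_4·(0) = 0
L: e_1·(-1) + e_2·(2) + e_3·(1) + e_4·(1) = 0
T: e_1·(-2) + e_2·(-1) + e_3·(-2) + e_4·(-1) = 0
Solving this homogeneous linear system for the smallest-integer solution (first nonzero entry positive) gives (1, 2, -1, -2).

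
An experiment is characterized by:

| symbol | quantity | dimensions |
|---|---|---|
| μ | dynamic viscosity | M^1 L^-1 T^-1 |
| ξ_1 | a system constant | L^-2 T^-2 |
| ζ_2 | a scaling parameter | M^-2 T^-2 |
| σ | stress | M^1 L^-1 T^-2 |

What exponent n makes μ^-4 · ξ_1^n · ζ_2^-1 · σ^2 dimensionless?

1

Balance the L exponent: (-2)·n from ξ_1, plus −4·(-1) − (0) + 2·(-1) = 2 from the rest, must sum to zero.
-2n + 2 = 0, so n = 1.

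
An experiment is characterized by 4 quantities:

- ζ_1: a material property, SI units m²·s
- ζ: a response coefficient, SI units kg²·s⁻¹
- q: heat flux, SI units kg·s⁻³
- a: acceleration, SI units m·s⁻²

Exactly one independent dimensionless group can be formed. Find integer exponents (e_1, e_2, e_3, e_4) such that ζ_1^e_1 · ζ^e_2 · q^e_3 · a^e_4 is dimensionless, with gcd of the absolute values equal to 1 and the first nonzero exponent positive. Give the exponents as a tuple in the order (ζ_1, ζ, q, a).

(1, -1, 2, -2)

M: e_1·(0) + e_2·(2) + e_3·(1) + e_4·(0) = 0
L: e_1·(2) + e_2·(0) + e_3·(0) + e_4·(1) = 0
T: e_1·(1) + e_2·(-1) + e_3·(-3) + e_4·(-2) = 0
Solving this homogeneous linear system for the smallest-integer solution (first nonzero entry positive) gives (1, -1, 2, -2).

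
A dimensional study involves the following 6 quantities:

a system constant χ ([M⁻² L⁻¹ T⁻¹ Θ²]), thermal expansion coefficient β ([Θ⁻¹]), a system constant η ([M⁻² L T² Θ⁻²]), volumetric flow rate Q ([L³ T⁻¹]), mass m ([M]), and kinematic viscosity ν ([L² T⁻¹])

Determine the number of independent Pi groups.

2

There are 6 variables and 4 base dimensions (M, L, T, Θ).
The dimension matrix has rank 4.
Independent dimensionless groups: 6 − 4 = 2.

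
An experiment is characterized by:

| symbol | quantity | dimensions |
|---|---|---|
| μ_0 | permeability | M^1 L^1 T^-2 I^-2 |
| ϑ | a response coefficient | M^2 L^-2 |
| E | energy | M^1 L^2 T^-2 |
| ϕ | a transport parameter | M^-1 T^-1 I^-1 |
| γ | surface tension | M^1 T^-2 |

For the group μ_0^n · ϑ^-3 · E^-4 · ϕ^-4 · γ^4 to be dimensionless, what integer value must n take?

2

Balance the M exponent: (1)·n from μ_0, plus −3·(2) − 4·(1) − 4·(-1) + 4·(1) = -2 from the rest, must sum to zero.
n − 2 = 0, so n = 2.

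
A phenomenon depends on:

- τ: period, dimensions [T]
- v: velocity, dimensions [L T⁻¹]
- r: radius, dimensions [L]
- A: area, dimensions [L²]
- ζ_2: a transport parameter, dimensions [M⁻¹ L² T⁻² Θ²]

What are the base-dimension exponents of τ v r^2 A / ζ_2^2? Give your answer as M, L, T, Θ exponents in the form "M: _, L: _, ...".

Collect each base-dimension exponent across the product:
  M: (0) + (0) + 2·(0) + (0) − 2·(-1) = 2
  L: (0) + (1) + 2·(1) + (2) − 2·(2) = 1
  T: (1) + (-1) + 2·(0) + (0) − 2·(-2) = 4
  Θ: (0) + (0) + 2·(0) + (0) − 2·(2) = -4
So the dimensions are [M² L T⁴ Θ⁻⁴].

M: 2, L: 1, T: 4, Θ: -4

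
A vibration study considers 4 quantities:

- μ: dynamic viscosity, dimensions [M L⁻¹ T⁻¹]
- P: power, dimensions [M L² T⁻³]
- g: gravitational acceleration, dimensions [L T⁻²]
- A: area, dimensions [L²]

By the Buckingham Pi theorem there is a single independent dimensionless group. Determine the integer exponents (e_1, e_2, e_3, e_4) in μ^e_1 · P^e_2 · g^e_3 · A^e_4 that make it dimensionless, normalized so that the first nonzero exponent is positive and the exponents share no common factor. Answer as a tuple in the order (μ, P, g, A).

(1, -1, 1, 1)

M: e_1·(1) + e_2·(1) + e_3·(0) + e_4·(0) = 0
L: e_1·(-1) + e_2·(2) + e_3·(1) + e_4·(2) = 0
T: e_1·(-1) + e_2·(-3) + e_3·(-2) + e_4·(0) = 0
Solving this homogeneous linear system for the smallest-integer solution (first nonzero entry positive) gives (1, -1, 1, 1).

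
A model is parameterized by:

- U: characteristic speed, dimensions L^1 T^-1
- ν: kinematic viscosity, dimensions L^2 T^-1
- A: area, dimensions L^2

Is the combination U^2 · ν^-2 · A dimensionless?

yes

Sum the exponent of each base dimension across the product:
  M: 2·[U]_M − 2·[ν]_M + [A]_M = 2·(0) − 2·(0) + (0) = 0
  L: 2·[U]_L − 2·[ν]_L + [A]_L = 2·(1) − 2·(2) + (2) = 0
  T: 2·[U]_T − 2·[ν]_T + [A]_T = 2·(-1) − 2·(-1) + (0) = 0
All base exponents vanish — dimensionless.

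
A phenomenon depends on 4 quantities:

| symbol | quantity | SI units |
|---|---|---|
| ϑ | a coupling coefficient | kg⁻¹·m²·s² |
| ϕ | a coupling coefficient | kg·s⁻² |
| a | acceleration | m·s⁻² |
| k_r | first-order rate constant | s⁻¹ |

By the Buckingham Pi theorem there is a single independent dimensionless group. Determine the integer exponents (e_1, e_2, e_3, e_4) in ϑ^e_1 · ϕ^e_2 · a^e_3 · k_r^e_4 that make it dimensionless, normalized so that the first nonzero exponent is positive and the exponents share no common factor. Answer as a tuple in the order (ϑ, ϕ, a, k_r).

M: e_1·(-1) + e_2·(1) + e_3·(0) + e_4·(0) = 0
L: e_1·(2) + e_2·(0) + e_3·(1) + e_4·(0) = 0
T: e_1·(2) + e_2·(-2) + e_3·(-2) + e_4·(-1) = 0
Solving this homogeneous linear system for the smallest-integer solution (first nonzero entry positive) gives (1, 1, -2, 4).

(1, 1, -2, 4)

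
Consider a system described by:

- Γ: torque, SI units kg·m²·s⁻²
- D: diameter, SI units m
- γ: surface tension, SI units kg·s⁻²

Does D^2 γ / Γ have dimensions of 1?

yes

Sum the exponent of each base dimension across the product:
  M: −[Γ]_M + 2·[D]_M + [γ]_M = −(1) + 2·(0) + (1) = 0
  L: −[Γ]_L + 2·[D]_L + [γ]_L = −(2) + 2·(1) + (0) = 0
  T: −[Γ]_T + 2·[D]_T + [γ]_T = −(-2) + 2·(0) + (-2) = 0
All base exponents vanish — dimensionless.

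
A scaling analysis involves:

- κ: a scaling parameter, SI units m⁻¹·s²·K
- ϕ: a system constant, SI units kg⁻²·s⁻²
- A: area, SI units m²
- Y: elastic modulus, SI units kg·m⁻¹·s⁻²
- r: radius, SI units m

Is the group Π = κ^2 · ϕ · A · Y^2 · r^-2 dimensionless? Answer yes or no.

no

Sum the exponent of each base dimension across the product:
  M: 2·[κ]_M + [ϕ]_M + [A]_M + 2·[Y]_M − 2·[r]_M = 2·(0) + (-2) + (0) + 2·(1) − 2·(0) = 0
  L: 2·[κ]_L + [ϕ]_L + [A]_L + 2·[Y]_L − 2·[r]_L = 2·(-1) + (0) + (2) + 2·(-1) − 2·(1) = -4
  T: 2·[κ]_T + [ϕ]_T + [A]_T + 2·[Y]_T − 2·[r]_T = 2·(2) + (-2) + (0) + 2·(-2) − 2·(0) = -2
  Θ: 2·[κ]_Θ + [ϕ]_Θ + [A]_Θ + 2·[Y]_Θ − 2·[r]_Θ = 2·(1) + (0) + (0) + 2·(0) − 2·(0) = 2
Net dimensions [L⁻⁴ T⁻² Θ²] ≠ [1] — not dimensionless.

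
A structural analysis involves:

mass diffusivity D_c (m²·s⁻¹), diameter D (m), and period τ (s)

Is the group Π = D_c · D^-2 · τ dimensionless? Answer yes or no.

Sum the exponent of each base dimension across the product:
  M: [D_c]_M − 2·[D]_M + [τ]_M = (0) − 2·(0) + (0) = 0
  L: [D_c]_L − 2·[D]_L + [τ]_L = (2) − 2·(1) + (0) = 0
  T: [D_c]_T − 2·[D]_T + [τ]_T = (-1) − 2·(0) + (1) = 0
All base exponents vanish — dimensionless.

yes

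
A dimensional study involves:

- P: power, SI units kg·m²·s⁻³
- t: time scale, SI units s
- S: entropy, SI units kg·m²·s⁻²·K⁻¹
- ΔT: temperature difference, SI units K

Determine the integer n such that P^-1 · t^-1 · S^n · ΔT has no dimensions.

1

Balance the M exponent: (1)·n from S, plus −(1) − (0) + (0) = -1 from the rest, must sum to zero.
n − 1 = 0, so n = 1.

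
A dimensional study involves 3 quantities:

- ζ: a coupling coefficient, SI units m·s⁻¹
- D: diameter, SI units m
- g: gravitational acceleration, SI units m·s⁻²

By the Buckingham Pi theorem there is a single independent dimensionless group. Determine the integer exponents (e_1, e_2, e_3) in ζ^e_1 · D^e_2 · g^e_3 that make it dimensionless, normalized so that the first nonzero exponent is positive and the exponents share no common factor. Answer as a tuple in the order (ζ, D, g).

(2, -1, -1)

L: e_1·(1) + e_2·(1) + e_3·(1) = 0
T: e_1·(-1) + e_2·(0) + e_3·(-2) = 0
Solving this homogeneous linear system for the smallest-integer solution (first nonzero entry positive) gives (2, -1, -1).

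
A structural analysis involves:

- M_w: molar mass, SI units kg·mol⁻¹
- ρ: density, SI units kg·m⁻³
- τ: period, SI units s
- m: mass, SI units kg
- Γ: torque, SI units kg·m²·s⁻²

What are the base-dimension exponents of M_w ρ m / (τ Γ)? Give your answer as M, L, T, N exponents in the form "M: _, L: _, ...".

M: 2, L: -5, T: 1, N: -1

Collect each base-dimension exponent across the product:
  M: (1) + (1) − (0) + (1) − (1) = 2
  L: (0) + (-3) − (0) + (0) − (2) = -5
  T: (0) + (0) − (1) + (0) − (-2) = 1
  N: (-1) + (0) − (0) + (0) − (0) = -1
So the dimensions are [M² L⁻⁵ T N⁻¹].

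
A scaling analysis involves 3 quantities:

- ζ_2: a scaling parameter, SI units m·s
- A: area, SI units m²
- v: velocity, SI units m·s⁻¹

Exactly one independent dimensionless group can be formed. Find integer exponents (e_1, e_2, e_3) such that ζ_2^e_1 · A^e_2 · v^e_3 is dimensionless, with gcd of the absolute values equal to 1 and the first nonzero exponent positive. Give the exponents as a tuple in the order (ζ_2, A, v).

L: e_1·(1) + e_2·(2) + e_3·(1) = 0
T: e_1·(1) + e_2·(0) + e_3·(-1) = 0
Solving this homogeneous linear system for the smallest-integer solution (first nonzero entry positive) gives (1, -1, 1).

(1, -1, 1)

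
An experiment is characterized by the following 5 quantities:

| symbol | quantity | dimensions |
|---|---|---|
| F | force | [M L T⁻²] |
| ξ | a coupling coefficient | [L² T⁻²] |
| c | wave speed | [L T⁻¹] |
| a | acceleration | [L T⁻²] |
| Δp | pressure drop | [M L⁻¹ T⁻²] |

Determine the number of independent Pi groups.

2

There are 5 variables and 3 base dimensions (M, L, T).
The dimension matrix has rank 3.
Independent dimensionless groups: 5 − 3 = 2.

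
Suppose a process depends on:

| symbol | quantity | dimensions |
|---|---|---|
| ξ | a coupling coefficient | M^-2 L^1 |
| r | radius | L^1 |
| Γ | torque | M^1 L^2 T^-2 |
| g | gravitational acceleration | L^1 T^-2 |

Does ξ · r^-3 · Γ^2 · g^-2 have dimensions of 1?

Sum the exponent of each base dimension across the product:
  M: [ξ]_M − 3·[r]_M + 2·[Γ]_M − 2·[g]_M = (-2) − 3·(0) + 2·(1) − 2·(0) = 0
  L: [ξ]_L − 3·[r]_L + 2·[Γ]_L − 2·[g]_L = (1) − 3·(1) + 2·(2) − 2·(1) = 0
  T: [ξ]_T − 3·[r]_T + 2·[Γ]_T − 2·[g]_T = (0) − 3·(0) + 2·(-2) − 2·(-2) = 0
All base exponents vanish — dimensionless.

yes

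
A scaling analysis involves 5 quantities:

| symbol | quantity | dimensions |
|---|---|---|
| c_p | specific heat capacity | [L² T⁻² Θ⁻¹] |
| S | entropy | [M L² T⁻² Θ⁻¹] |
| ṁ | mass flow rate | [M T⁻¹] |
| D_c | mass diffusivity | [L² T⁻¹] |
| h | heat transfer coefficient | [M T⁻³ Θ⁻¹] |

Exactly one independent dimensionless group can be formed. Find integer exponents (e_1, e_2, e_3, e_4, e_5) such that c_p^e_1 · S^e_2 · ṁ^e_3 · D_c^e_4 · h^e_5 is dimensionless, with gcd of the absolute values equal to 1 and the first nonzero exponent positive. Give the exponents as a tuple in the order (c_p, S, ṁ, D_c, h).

(2, -1, 2, -1, -1)

M: e_1·(0) + e_2·(1) + e_3·(1) + e_4·(0) + e_5·(1) = 0
L: e_1·(2) + e_2·(2) + e_3·(0) + e_4·(2) + e_5·(0) = 0
T: e_1·(-2) + e_2·(-2) + e_3·(-1) + e_4·(-1) + e_5·(-3) = 0
Θ: e_1·(-1) + e_2·(-1) + e_3·(0) + e_4·(0) + e_5·(-1) = 0
Solving this homogeneous linear system for the smallest-integer solution (first nonzero entry positive) gives (2, -1, 2, -1, -1).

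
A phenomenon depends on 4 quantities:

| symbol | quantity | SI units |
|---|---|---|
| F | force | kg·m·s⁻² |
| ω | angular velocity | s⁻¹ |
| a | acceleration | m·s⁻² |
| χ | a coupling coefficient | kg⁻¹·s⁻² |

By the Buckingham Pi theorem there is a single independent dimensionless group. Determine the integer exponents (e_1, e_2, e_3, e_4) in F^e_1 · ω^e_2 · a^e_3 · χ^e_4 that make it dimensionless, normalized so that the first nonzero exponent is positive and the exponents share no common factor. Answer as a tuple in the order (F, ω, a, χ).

(1, -2, -1, 1)

M: e_1·(1) + e_2·(0) + e_3·(0) + e_4·(-1) = 0
L: e_1·(1) + e_2·(0) + e_3·(1) + e_4·(0) = 0
T: e_1·(-2) + e_2·(-1) + e_3·(-2) + e_4·(-2) = 0
Solving this homogeneous linear system for the smallest-integer solution (first nonzero entry positive) gives (1, -2, -1, 1).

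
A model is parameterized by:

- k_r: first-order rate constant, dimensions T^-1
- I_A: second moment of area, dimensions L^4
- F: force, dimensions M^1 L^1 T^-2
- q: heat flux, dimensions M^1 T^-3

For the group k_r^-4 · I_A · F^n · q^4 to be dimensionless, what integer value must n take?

-4

Balance the M exponent: (1)·n from F, plus −4·(0) + (0) + 4·(1) = 4 from the rest, must sum to zero.
n + 4 = 0, so n = -4.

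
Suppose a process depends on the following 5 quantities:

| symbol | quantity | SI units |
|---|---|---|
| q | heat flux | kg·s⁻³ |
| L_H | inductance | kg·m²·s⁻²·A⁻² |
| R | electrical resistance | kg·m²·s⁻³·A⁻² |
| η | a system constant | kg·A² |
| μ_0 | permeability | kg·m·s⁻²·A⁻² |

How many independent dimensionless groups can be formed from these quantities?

1

There are 5 variables and 4 base dimensions (M, L, T, I).
The dimension matrix has rank 4.
Independent dimensionless groups: 5 − 4 = 1.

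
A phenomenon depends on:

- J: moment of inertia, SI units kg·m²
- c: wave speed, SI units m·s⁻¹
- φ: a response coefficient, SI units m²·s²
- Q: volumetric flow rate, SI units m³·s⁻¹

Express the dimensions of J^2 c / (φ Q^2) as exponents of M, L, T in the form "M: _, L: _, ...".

M: 2, L: -3, T: -1

Collect each base-dimension exponent across the product:
  M: 2·(1) + (0) − (0) − 2·(0) = 2
  L: 2·(2) + (1) − (2) − 2·(3) = -3
  T: 2·(0) + (-1) − (2) − 2·(-1) = -1
So the dimensions are [M² L⁻³ T⁻¹].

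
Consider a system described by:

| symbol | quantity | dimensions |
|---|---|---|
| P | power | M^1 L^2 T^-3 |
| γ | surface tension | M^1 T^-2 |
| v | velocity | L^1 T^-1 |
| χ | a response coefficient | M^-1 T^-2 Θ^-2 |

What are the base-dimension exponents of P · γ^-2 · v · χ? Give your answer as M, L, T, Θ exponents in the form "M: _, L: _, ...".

M: -2, L: 3, T: -2, Θ: -2

Collect each base-dimension exponent across the product:
  M: (1) − 2·(1) + (0) + (-1) = -2
  L: (2) − 2·(0) + (1) + (0) = 3
  T: (-3) − 2·(-2) + (-1) + (-2) = -2
  Θ: (0) − 2·(0) + (0) + (-2) = -2
So the dimensions are [M⁻² L³ T⁻² Θ⁻²].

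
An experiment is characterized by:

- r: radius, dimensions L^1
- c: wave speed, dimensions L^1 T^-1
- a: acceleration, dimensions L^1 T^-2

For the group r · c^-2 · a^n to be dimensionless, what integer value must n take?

1

Balance the L exponent: (1)·n from a, plus (1) − 2·(1) = -1 from the rest, must sum to zero.
n − 1 = 0, so n = 1.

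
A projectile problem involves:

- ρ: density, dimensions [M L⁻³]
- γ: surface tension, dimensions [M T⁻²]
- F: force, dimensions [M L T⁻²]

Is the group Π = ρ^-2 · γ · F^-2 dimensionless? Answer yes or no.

no

Sum the exponent of each base dimension across the product:
  M: −2·[ρ]_M + [γ]_M − 2·[F]_M = −2·(1) + (1) − 2·(1) = -3
  L: −2·[ρ]_L + [γ]_L − 2·[F]_L = −2·(-3) + (0) − 2·(1) = 4
  T: −2·[ρ]_T + [γ]_T − 2·[F]_T = −2·(0) + (-2) − 2·(-2) = 2
Net dimensions [M⁻³ L⁴ T²] ≠ [1] — not dimensionless.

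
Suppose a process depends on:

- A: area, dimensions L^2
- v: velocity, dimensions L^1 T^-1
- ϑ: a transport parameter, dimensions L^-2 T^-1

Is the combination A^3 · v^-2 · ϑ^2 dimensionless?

yes

Sum the exponent of each base dimension across the product:
  L: 3·[A]_L − 2·[v]_L + 2·[ϑ]_L = 3·(2) − 2·(1) + 2·(-2) = 0
  T: 3·[A]_T − 2·[v]_T + 2·[ϑ]_T = 3·(0) − 2·(-1) + 2·(-1) = 0
All base exponents vanish — dimensionless.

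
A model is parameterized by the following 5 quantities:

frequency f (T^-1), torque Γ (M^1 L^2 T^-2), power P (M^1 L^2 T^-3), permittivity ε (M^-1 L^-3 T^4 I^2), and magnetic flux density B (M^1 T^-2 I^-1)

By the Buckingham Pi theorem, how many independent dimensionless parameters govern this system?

1

There are 5 variables and 4 base dimensions (M, L, T, I).
The dimension matrix has rank 4.
Independent dimensionless groups: 5 − 4 = 1.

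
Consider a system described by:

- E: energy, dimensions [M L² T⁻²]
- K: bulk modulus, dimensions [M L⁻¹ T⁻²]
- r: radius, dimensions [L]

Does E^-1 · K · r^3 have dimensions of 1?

yes

Sum the exponent of each base dimension across the product:
  M: −[E]_M + [K]_M + 3·[r]_M = −(1) + (1) + 3·(0) = 0
  L: −[E]_L + [K]_L + 3·[r]_L = −(2) + (-1) + 3·(1) = 0
  T: −[E]_T + [K]_T + 3·[r]_T = −(-2) + (-2) + 3·(0) = 0
  Θ: −[E]_Θ + [K]_Θ + 3·[r]_Θ = −(0) + (0) + 3·(0) = 0
All base exponents vanish — dimensionless.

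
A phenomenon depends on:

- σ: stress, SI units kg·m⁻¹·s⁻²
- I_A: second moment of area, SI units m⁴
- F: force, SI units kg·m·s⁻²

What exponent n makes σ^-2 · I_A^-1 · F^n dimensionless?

2

Balance the M exponent: (1)·n from F, plus −2·(1) − (0) = -2 from the rest, must sum to zero.
n − 2 = 0, so n = 2.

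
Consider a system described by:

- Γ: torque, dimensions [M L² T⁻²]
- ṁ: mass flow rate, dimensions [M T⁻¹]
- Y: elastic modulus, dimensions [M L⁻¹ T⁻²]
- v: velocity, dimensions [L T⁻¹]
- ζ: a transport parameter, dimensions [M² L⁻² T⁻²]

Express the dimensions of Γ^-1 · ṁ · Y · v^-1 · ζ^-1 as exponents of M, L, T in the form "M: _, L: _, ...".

M: -1, L: -2, T: 2

Collect each base-dimension exponent across the product:
  M: −(1) + (1) + (1) − (0) − (2) = -1
  L: −(2) + (0) + (-1) − (1) − (-2) = -2
  T: −(-2) + (-1) + (-2) − (-1) − (-2) = 2
So the dimensions are [M⁻¹ L⁻² T²].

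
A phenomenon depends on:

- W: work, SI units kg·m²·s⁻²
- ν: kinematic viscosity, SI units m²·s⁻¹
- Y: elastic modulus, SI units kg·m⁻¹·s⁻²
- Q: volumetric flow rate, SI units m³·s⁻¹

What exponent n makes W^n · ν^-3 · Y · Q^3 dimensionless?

-1

Balance the M exponent: (1)·n from W, plus −3·(0) + (1) + 3·(0) = 1 from the rest, must sum to zero.
n + 1 = 0, so n = -1.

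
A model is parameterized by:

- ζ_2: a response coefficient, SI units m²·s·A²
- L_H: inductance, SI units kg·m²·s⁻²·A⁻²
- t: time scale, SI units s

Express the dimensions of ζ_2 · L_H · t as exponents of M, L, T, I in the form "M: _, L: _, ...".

Collect each base-dimension exponent across the product:
  M: (0) + (1) + (0) = 1
  L: (2) + (2) + (0) = 4
  T: (1) + (-2) + (1) = 0
  I: (2) + (-2) + (0) = 0
So the dimensions are [M L⁴].

M: 1, L: 4, T: 0, I: 0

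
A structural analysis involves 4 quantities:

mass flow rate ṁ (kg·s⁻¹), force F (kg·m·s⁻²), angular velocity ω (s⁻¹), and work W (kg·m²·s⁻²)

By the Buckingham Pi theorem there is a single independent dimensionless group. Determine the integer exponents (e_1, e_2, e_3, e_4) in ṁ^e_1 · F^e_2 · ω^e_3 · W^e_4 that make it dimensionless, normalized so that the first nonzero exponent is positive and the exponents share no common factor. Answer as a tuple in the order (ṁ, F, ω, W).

(1, -2, 1, 1)

M: e_1·(1) + e_2·(1) + e_3·(0) + e_4·(1) = 0
L: e_1·(0) + e_2·(1) + e_3·(0) + e_4·(2) = 0
T: e_1·(-1) + e_2·(-2) + e_3·(-1) + e_4·(-2) = 0
Solving this homogeneous linear system for the smallest-integer solution (first nonzero entry positive) gives (1, -2, 1, 1).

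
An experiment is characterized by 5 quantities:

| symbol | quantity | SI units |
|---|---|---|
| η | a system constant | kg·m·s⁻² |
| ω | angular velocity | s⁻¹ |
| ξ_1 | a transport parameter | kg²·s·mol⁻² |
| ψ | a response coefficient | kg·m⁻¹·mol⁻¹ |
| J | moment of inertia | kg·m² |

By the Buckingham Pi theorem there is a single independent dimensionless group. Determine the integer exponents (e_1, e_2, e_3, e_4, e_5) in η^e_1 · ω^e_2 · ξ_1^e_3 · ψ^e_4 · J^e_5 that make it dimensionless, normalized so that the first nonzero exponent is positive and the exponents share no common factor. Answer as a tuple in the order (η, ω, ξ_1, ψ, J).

(2, -3, 1, -2, -2)

M: e_1·(1) + e_2·(0) + e_3·(2) + e_4·(1) + e_5·(1) = 0
L: e_1·(1) + e_2·(0) + e_3·(0) + e_4·(-1) + e_5·(2) = 0
T: e_1·(-2) + e_2·(-1) + e_3·(1) + e_4·(0) + e_5·(0) = 0
N: e_1·(0) + e_2·(0) + e_3·(-2) + e_4·(-1) + e_5·(0) = 0
Solving this homogeneous linear system for the smallest-integer solution (first nonzero entry positive) gives (2, -3, 1, -2, -2).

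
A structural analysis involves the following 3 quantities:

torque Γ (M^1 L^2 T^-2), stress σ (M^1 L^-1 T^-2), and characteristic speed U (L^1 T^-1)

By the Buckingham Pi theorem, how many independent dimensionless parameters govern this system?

0

There are 3 variables and 3 base dimensions (M, L, T).
The dimension matrix has rank 3.
Independent dimensionless groups: 3 − 3 = 0.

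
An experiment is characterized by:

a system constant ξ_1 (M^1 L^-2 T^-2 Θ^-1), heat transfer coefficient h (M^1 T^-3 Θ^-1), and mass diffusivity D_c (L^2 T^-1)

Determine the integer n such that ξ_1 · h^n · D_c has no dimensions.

Balance the M exponent: (1)·n from h, plus (1) + (0) = 1 from the rest, must sum to zero.
n + 1 = 0, so n = -1.

-1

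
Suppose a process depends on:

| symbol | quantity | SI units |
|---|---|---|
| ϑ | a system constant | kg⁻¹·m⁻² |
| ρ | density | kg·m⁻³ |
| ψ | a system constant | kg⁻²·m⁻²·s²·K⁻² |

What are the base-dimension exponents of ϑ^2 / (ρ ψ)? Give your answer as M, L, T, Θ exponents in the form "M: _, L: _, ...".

M: -1, L: 1, T: -2, Θ: 2

Collect each base-dimension exponent across the product:
  M: 2·(-1) − (1) − (-2) = -1
  L: 2·(-2) − (-3) − (-2) = 1
  T: 2·(0) − (0) − (2) = -2
  Θ: 2·(0) − (0) − (-2) = 2
So the dimensions are [M⁻¹ L T⁻² Θ²].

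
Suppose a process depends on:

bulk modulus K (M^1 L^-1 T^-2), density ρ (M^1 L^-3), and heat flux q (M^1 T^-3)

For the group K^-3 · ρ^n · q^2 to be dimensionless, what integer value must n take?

1

Balance the M exponent: (1)·n from ρ, plus −3·(1) + 2·(1) = -1 from the rest, must sum to zero.
n − 1 = 0, so n = 1.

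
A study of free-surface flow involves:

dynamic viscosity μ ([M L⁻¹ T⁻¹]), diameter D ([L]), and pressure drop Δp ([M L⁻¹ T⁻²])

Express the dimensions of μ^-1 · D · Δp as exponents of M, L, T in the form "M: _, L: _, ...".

M: 0, L: 1, T: -1

Collect each base-dimension exponent across the product:
  M: −(1) + (0) + (1) = 0
  L: −(-1) + (1) + (-1) = 1
  T: −(-1) + (0) + (-2) = -1
So the dimensions are [L T⁻¹].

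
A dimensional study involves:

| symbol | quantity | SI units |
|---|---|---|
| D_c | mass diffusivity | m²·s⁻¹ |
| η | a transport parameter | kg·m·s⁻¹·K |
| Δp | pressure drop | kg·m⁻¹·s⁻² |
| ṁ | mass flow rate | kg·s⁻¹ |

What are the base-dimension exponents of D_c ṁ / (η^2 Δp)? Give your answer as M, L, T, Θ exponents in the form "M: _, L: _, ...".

M: -2, L: 1, T: 2, Θ: -2

Collect each base-dimension exponent across the product:
  M: (0) − 2·(1) − (1) + (1) = -2
  L: (2) − 2·(1) − (-1) + (0) = 1
  T: (-1) − 2·(-1) − (-2) + (-1) = 2
  Θ: (0) − 2·(1) − (0) + (0) = -2
So the dimensions are [M⁻² L T² Θ⁻²].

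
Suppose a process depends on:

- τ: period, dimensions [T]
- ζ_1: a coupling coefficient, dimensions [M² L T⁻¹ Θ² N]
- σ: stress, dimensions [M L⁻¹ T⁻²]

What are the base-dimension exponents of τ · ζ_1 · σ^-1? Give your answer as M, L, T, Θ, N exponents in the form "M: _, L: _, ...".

M: 1, L: 2, T: 2, Θ: 2, N: 1

Collect each base-dimension exponent across the product:
  M: (0) + (2) − (1) = 1
  L: (0) + (1) − (-1) = 2
  T: (1) + (-1) − (-2) = 2
  Θ: (0) + (2) − (0) = 2
  N: (0) + (1) − (0) = 1
So the dimensions are [M L² T² Θ² N].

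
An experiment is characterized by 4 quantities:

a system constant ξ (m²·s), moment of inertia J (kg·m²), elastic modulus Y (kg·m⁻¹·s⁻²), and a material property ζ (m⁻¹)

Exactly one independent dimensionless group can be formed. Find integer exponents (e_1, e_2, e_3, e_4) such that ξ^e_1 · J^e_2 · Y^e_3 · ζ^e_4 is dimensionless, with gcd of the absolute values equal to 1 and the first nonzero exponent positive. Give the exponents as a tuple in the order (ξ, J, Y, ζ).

(2, -1, 1, 1)

M: e_1·(0) + e_2·(1) + e_3·(1) + e_4·(0) = 0
L: e_1·(2) + e_2·(2) + e_3·(-1) + e_4·(-1) = 0
T: e_1·(1) + e_2·(0) + e_3·(-2) + e_4·(0) = 0
Solving this homogeneous linear system for the smallest-integer solution (first nonzero entry positive) gives (2, -1, 1, 1).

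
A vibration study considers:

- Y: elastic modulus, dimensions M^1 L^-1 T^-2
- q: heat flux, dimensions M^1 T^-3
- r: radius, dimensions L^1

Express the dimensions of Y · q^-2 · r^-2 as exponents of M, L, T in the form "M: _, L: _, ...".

Collect each base-dimension exponent across the product:
  M: (1) − 2·(1) − 2·(0) = -1
  L: (-1) − 2·(0) − 2·(1) = -3
  T: (-2) − 2·(-3) − 2·(0) = 4
So the dimensions are [M⁻¹ L⁻³ T⁴].

M: -1, L: -3, T: 4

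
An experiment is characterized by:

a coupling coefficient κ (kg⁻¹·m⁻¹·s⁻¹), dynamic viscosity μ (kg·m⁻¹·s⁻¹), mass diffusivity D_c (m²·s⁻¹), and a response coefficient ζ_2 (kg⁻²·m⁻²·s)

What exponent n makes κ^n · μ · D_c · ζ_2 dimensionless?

Balance the M exponent: (-1)·n from κ, plus (1) + (0) + (-2) = -1 from the rest, must sum to zero.
−n − 1 = 0, so n = -1.

-1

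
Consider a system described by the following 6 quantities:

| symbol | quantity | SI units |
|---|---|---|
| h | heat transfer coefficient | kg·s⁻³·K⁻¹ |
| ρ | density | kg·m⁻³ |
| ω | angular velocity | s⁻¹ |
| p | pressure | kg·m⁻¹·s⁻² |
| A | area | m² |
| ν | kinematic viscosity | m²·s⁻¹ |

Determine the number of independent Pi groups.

2

There are 6 variables and 4 base dimensions (M, L, T, Θ).
The dimension matrix has rank 4.
Independent dimensionless groups: 6 − 4 = 2.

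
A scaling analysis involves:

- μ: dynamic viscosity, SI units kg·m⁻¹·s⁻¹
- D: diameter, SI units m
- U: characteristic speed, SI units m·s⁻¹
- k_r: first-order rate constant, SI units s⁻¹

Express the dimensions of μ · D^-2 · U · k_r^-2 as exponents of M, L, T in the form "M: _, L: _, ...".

Collect each base-dimension exponent across the product:
  M: (1) − 2·(0) + (0) − 2·(0) = 1
  L: (-1) − 2·(1) + (1) − 2·(0) = -2
  T: (-1) − 2·(0) + (-1) − 2·(-1) = 0
So the dimensions are [M L⁻²].

M: 1, L: -2, T: 0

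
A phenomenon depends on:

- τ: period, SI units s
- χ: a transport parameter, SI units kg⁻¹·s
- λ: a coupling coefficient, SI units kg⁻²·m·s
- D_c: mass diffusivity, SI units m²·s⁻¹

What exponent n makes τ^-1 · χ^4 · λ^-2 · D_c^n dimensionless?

Balance the L exponent: (2)·n from D_c, plus −(0) + 4·(0) − 2·(1) = -2 from the rest, must sum to zero.
2n − 2 = 0, so n = 1.

1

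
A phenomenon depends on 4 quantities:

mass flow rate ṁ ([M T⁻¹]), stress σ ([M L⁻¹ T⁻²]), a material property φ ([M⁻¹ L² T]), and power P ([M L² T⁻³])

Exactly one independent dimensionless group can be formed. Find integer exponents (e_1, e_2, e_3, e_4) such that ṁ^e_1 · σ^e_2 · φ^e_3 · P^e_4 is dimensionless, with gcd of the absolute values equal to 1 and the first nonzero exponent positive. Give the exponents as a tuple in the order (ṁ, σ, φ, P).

M: e_1·(1) + e_2·(1) + e_3·(-1) + e_4·(1) = 0
L: e_1·(0) + e_2·(-1) + e_3·(2) + e_4·(2) = 0
T: e_1·(-1) + e_2·(-2) + e_3·(1) + e_4·(-3) = 0
Solving this homogeneous linear system for the smallest-integer solution (first nonzero entry positive) gives (1, 2, 2, -1).

(1, 2, 2, -1)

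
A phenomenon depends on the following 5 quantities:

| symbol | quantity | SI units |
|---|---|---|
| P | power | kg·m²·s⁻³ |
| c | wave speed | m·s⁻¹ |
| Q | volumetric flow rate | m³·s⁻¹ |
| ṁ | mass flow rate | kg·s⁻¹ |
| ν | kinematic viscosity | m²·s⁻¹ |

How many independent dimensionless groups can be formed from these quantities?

There are 5 variables and 3 base dimensions (M, L, T).
The dimension matrix has rank 3.
Independent dimensionless groups: 5 − 3 = 2.

2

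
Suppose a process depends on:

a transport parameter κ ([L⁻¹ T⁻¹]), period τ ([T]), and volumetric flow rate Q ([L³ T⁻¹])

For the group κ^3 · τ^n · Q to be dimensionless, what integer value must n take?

Balance the T exponent: (1)·n from τ, plus 3·(-1) + (-1) = -4 from the rest, must sum to zero.
n − 4 = 0, so n = 4.

4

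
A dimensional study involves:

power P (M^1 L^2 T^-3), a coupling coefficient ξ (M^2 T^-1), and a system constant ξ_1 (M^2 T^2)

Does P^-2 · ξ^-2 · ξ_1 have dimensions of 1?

no

Sum the exponent of each base dimension across the product:
  M: −2·[P]_M − 2·[ξ]_M + [ξ_1]_M = −2·(1) − 2·(2) + (2) = -4
  L: −2·[P]_L − 2·[ξ]_L + [ξ_1]_L = −2·(2) − 2·(0) + (0) = -4
  T: −2·[P]_T − 2·[ξ]_T + [ξ_1]_T = −2·(-3) − 2·(-1) + (2) = 10
Net dimensions [M⁻⁴ L⁻⁴ T¹⁰] ≠ [1] — not dimensionless.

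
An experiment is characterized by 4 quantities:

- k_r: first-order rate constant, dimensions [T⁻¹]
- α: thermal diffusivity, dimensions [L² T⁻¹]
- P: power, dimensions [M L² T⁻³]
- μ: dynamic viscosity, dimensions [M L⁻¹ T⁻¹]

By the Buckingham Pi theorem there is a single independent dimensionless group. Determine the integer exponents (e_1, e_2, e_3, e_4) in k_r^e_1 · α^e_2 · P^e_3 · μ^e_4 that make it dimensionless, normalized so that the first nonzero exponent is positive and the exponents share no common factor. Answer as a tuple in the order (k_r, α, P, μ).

(1, 3, -2, 2)

M: e_1·(0) + e_2·(0) + e_3·(1) + e_4·(1) = 0
L: e_1·(0) + e_2·(2) + e_3·(2) + e_4·(-1) = 0
T: e_1·(-1) + e_2·(-1) + e_3·(-3) + e_4·(-1) = 0
Solving this homogeneous linear system for the smallest-integer solution (first nonzero entry positive) gives (1, 3, -2, 2).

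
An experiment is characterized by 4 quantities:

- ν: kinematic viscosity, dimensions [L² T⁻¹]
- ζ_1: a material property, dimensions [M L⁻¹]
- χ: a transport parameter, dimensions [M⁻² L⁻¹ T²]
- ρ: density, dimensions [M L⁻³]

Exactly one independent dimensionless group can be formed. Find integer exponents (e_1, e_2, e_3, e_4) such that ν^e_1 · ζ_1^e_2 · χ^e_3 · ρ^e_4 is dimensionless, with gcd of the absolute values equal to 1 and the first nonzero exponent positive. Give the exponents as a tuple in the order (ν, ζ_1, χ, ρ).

M: e_1·(0) + e_2·(1) + e_3·(-2) + e_4·(1) = 0
L: e_1·(2) + e_2·(-1) + e_3·(-1) + e_4·(-3) = 0
T: e_1·(-1) + e_2·(0) + e_3·(2) + e_4·(0) = 0
Solving this homogeneous linear system for the smallest-integer solution (first nonzero entry positive) gives (4, 3, 2, 1).

(4, 3, 2, 1)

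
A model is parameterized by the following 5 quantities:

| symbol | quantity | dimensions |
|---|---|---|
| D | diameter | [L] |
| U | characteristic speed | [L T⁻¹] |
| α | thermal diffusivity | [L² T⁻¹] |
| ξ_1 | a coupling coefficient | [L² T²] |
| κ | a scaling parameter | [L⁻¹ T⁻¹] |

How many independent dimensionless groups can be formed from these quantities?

3

There are 5 variables and 2 base dimensions (L, T).
The dimension matrix has rank 2.
Independent dimensionless groups: 5 − 2 = 3.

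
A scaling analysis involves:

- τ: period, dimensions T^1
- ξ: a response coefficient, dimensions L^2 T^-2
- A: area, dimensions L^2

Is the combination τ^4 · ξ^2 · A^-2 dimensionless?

yes

Sum the exponent of each base dimension across the product:
  L: 4·[τ]_L + 2·[ξ]_L − 2·[A]_L = 4·(0) + 2·(2) − 2·(2) = 0
  T: 4·[τ]_T + 2·[ξ]_T − 2·[A]_T = 4·(1) + 2·(-2) − 2·(0) = 0
All base exponents vanish — dimensionless.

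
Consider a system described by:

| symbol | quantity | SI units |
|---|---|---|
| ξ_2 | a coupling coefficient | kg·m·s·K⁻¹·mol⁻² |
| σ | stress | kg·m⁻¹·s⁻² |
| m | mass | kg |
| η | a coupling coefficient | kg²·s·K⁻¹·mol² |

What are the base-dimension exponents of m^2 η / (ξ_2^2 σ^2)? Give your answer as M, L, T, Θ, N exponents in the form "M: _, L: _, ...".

Collect each base-dimension exponent across the product:
  M: −2·(1) − 2·(1) + 2·(1) + (2) = 0
  L: −2·(1) − 2·(-1) + 2·(0) + (0) = 0
  T: −2·(1) − 2·(-2) + 2·(0) + (1) = 3
  Θ: −2·(-1) − 2·(0) + 2·(0) + (-1) = 1
  N: −2·(-2) − 2·(0) + 2·(0) + (2) = 6
So the dimensions are [T³ Θ N⁶].

M: 0, L: 0, T: 3, Θ: 1, N: 6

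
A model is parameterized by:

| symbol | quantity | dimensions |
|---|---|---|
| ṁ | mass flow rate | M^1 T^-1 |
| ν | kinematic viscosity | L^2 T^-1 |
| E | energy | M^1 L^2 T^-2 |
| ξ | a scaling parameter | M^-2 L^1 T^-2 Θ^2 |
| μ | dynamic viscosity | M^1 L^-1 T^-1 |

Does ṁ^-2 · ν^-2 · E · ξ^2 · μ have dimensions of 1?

no

Sum the exponent of each base dimension across the product:
  M: −2·[ṁ]_M − 2·[ν]_M + [E]_M + 2·[ξ]_M + [μ]_M = −2·(1) − 2·(0) + (1) + 2·(-2) + (1) = -4
  L: −2·[ṁ]_L − 2·[ν]_L + [E]_L + 2·[ξ]_L + [μ]_L = −2·(0) − 2·(2) + (2) + 2·(1) + (-1) = -1
  T: −2·[ṁ]_T − 2·[ν]_T + [E]_T + 2·[ξ]_T + [μ]_T = −2·(-1) − 2·(-1) + (-2) + 2·(-2) + (-1) = -3
  Θ: −2·[ṁ]_Θ − 2·[ν]_Θ + [E]_Θ + 2·[ξ]_Θ + [μ]_Θ = −2·(0) − 2·(0) + (0) + 2·(2) + (0) = 4
Net dimensions [M⁻⁴ L⁻¹ T⁻³ Θ⁴] ≠ [1] — not dimensionless.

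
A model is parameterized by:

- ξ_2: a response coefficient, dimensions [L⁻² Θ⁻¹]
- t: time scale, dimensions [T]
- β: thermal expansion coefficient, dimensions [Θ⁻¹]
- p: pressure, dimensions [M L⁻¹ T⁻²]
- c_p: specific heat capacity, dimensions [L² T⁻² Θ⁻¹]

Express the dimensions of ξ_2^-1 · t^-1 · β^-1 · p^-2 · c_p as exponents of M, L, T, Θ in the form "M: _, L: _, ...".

M: -2, L: 6, T: 1, Θ: 1

Collect each base-dimension exponent across the product:
  M: −(0) − (0) − (0) − 2·(1) + (0) = -2
  L: −(-2) − (0) − (0) − 2·(-1) + (2) = 6
  T: −(0) − (1) − (0) − 2·(-2) + (-2) = 1
  Θ: −(-1) − (0) − (-1) − 2·(0) + (-1) = 1
So the dimensions are [M⁻² L⁶ T Θ].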